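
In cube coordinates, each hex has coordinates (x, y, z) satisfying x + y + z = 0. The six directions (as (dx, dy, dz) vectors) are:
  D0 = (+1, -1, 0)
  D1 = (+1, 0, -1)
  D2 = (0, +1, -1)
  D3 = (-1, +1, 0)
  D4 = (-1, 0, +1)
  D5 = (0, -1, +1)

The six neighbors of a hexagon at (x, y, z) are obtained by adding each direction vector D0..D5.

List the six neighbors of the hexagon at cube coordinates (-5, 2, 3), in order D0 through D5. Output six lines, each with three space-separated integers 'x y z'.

Center: (-5, 2, 3). Add each direction:
  D0: (-5, 2, 3) + (1, -1, 0) = (-4, 1, 3)
  D1: (-5, 2, 3) + (1, 0, -1) = (-4, 2, 2)
  D2: (-5, 2, 3) + (0, 1, -1) = (-5, 3, 2)
  D3: (-5, 2, 3) + (-1, 1, 0) = (-6, 3, 3)
  D4: (-5, 2, 3) + (-1, 0, 1) = (-6, 2, 4)
  D5: (-5, 2, 3) + (0, -1, 1) = (-5, 1, 4)

Answer: -4 1 3
-4 2 2
-5 3 2
-6 3 3
-6 2 4
-5 1 4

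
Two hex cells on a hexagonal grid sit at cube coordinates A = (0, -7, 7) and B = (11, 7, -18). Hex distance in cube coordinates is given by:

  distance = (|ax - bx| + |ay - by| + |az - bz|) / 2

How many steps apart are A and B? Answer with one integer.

|ax - bx| = |0 - 11| = 11
|ay - by| = |-7 - 7| = 14
|az - bz| = |7 - (-18)| = 25
distance = (11 + 14 + 25) / 2 = 50 / 2 = 25

Answer: 25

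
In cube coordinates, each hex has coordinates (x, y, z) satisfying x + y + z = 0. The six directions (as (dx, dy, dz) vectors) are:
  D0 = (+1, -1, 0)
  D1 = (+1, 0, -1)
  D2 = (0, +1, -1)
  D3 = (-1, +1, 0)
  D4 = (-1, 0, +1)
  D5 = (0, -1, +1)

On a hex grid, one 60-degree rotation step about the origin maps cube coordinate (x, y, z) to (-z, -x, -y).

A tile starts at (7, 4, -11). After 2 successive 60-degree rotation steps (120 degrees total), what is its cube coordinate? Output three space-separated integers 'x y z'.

Start: (7, 4, -11)
Step 1: (7, 4, -11) -> (-(-11), -(7), -(4)) = (11, -7, -4)
Step 2: (11, -7, -4) -> (-(-4), -(11), -(-7)) = (4, -11, 7)

Answer: 4 -11 7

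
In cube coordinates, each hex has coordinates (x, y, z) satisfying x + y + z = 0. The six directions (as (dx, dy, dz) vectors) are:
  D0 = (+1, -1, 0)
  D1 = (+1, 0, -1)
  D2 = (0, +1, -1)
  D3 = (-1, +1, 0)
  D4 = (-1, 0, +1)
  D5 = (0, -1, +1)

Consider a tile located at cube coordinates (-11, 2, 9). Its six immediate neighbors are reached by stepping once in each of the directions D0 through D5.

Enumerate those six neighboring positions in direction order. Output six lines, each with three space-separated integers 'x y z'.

Center: (-11, 2, 9). Add each direction:
  D0: (-11, 2, 9) + (1, -1, 0) = (-10, 1, 9)
  D1: (-11, 2, 9) + (1, 0, -1) = (-10, 2, 8)
  D2: (-11, 2, 9) + (0, 1, -1) = (-11, 3, 8)
  D3: (-11, 2, 9) + (-1, 1, 0) = (-12, 3, 9)
  D4: (-11, 2, 9) + (-1, 0, 1) = (-12, 2, 10)
  D5: (-11, 2, 9) + (0, -1, 1) = (-11, 1, 10)

Answer: -10 1 9
-10 2 8
-11 3 8
-12 3 9
-12 2 10
-11 1 10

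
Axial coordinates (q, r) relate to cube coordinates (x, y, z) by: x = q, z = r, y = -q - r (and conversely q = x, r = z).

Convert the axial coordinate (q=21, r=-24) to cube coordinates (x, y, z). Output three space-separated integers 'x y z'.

x = q = 21
z = r = -24
y = -x - z = -(21) - (-24) = 3

Answer: 21 3 -24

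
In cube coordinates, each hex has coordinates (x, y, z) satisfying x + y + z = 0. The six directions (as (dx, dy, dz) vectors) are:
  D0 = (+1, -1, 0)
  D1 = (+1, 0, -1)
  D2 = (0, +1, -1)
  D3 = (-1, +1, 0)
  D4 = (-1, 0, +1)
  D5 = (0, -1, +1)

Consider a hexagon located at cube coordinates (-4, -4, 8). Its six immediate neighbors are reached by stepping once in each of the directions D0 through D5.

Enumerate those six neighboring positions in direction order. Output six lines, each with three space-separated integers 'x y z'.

Center: (-4, -4, 8). Add each direction:
  D0: (-4, -4, 8) + (1, -1, 0) = (-3, -5, 8)
  D1: (-4, -4, 8) + (1, 0, -1) = (-3, -4, 7)
  D2: (-4, -4, 8) + (0, 1, -1) = (-4, -3, 7)
  D3: (-4, -4, 8) + (-1, 1, 0) = (-5, -3, 8)
  D4: (-4, -4, 8) + (-1, 0, 1) = (-5, -4, 9)
  D5: (-4, -4, 8) + (0, -1, 1) = (-4, -5, 9)

Answer: -3 -5 8
-3 -4 7
-4 -3 7
-5 -3 8
-5 -4 9
-4 -5 9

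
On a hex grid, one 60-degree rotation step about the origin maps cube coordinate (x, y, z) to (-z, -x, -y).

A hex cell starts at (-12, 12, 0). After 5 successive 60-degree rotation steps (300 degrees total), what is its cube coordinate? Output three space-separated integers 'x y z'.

Start: (-12, 12, 0)
Step 1: (-12, 12, 0) -> (-(0), -(-12), -(12)) = (0, 12, -12)
Step 2: (0, 12, -12) -> (-(-12), -(0), -(12)) = (12, 0, -12)
Step 3: (12, 0, -12) -> (-(-12), -(12), -(0)) = (12, -12, 0)
Step 4: (12, -12, 0) -> (-(0), -(12), -(-12)) = (0, -12, 12)
Step 5: (0, -12, 12) -> (-(12), -(0), -(-12)) = (-12, 0, 12)

Answer: -12 0 12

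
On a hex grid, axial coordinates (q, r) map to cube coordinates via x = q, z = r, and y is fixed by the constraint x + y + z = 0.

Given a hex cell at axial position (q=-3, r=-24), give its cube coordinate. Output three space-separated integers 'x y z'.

Answer: -3 27 -24

Derivation:
x = q = -3
z = r = -24
y = -x - z = -(-3) - (-24) = 27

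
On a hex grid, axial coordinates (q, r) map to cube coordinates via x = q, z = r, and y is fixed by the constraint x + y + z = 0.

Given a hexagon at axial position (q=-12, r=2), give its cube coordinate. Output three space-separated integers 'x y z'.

Answer: -12 10 2

Derivation:
x = q = -12
z = r = 2
y = -x - z = -(-12) - (2) = 10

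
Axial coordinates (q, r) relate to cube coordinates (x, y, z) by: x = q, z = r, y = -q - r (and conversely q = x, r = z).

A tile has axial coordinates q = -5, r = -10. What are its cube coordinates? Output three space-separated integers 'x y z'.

Answer: -5 15 -10

Derivation:
x = q = -5
z = r = -10
y = -x - z = -(-5) - (-10) = 15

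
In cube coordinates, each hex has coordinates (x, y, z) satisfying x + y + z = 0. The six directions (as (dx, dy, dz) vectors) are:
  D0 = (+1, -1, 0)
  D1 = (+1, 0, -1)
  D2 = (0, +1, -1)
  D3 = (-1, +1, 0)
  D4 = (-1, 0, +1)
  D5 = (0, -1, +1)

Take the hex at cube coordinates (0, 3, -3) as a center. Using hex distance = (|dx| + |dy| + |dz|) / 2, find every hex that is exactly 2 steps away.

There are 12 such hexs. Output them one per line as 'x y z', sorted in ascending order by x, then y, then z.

Walk ring at distance 2 from (0, 3, -3):
Start at center + D4*2 = (-2, 3, -1)
  hex 0: (-2, 3, -1)
  hex 1: (-1, 2, -1)
  hex 2: (0, 1, -1)
  hex 3: (1, 1, -2)
  hex 4: (2, 1, -3)
  hex 5: (2, 2, -4)
  hex 6: (2, 3, -5)
  hex 7: (1, 4, -5)
  hex 8: (0, 5, -5)
  hex 9: (-1, 5, -4)
  hex 10: (-2, 5, -3)
  hex 11: (-2, 4, -2)
Sorted: 12 hexes.

Answer: -2 3 -1
-2 4 -2
-2 5 -3
-1 2 -1
-1 5 -4
0 1 -1
0 5 -5
1 1 -2
1 4 -5
2 1 -3
2 2 -4
2 3 -5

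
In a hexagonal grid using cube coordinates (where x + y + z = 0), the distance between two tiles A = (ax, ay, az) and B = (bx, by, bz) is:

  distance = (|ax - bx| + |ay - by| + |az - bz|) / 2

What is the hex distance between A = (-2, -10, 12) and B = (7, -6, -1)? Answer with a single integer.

|ax - bx| = |-2 - 7| = 9
|ay - by| = |-10 - (-6)| = 4
|az - bz| = |12 - (-1)| = 13
distance = (9 + 4 + 13) / 2 = 26 / 2 = 13

Answer: 13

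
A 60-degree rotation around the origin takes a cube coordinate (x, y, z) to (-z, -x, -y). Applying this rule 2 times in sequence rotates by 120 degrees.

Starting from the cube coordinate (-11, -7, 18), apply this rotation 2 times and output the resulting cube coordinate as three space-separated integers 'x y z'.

Answer: -7 18 -11

Derivation:
Start: (-11, -7, 18)
Step 1: (-11, -7, 18) -> (-(18), -(-11), -(-7)) = (-18, 11, 7)
Step 2: (-18, 11, 7) -> (-(7), -(-18), -(11)) = (-7, 18, -11)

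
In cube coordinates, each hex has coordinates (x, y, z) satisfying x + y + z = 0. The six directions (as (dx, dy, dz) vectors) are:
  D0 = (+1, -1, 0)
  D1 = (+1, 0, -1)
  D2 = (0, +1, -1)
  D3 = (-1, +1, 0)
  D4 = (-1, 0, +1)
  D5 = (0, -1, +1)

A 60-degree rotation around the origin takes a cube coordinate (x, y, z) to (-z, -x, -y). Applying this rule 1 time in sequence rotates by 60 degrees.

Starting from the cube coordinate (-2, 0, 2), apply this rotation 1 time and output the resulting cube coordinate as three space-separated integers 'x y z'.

Answer: -2 2 0

Derivation:
Start: (-2, 0, 2)
Step 1: (-2, 0, 2) -> (-(2), -(-2), -(0)) = (-2, 2, 0)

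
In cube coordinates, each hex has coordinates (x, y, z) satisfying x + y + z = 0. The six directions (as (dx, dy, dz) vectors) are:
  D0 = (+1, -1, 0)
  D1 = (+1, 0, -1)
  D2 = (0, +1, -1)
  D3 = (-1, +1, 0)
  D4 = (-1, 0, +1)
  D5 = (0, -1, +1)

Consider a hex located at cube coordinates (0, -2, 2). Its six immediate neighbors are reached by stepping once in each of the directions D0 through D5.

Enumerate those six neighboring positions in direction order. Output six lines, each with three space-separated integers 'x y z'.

Answer: 1 -3 2
1 -2 1
0 -1 1
-1 -1 2
-1 -2 3
0 -3 3

Derivation:
Center: (0, -2, 2). Add each direction:
  D0: (0, -2, 2) + (1, -1, 0) = (1, -3, 2)
  D1: (0, -2, 2) + (1, 0, -1) = (1, -2, 1)
  D2: (0, -2, 2) + (0, 1, -1) = (0, -1, 1)
  D3: (0, -2, 2) + (-1, 1, 0) = (-1, -1, 2)
  D4: (0, -2, 2) + (-1, 0, 1) = (-1, -2, 3)
  D5: (0, -2, 2) + (0, -1, 1) = (0, -3, 3)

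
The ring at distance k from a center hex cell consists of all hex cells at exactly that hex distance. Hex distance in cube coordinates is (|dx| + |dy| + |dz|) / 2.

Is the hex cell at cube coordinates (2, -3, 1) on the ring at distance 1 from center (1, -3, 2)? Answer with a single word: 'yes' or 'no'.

|px - cx| = |2 - 1| = 1
|py - cy| = |-3 - (-3)| = 0
|pz - cz| = |1 - 2| = 1
distance = (1+0+1)/2 = 2/2 = 1
radius = 1; distance == radius -> yes

Answer: yes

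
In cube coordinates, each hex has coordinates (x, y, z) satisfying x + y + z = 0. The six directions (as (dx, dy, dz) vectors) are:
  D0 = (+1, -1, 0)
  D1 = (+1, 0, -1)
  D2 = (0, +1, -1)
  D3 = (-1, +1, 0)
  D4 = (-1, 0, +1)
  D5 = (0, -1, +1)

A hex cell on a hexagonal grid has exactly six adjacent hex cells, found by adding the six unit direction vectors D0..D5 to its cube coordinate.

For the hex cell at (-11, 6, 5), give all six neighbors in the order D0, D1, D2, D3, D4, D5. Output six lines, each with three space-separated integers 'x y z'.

Center: (-11, 6, 5). Add each direction:
  D0: (-11, 6, 5) + (1, -1, 0) = (-10, 5, 5)
  D1: (-11, 6, 5) + (1, 0, -1) = (-10, 6, 4)
  D2: (-11, 6, 5) + (0, 1, -1) = (-11, 7, 4)
  D3: (-11, 6, 5) + (-1, 1, 0) = (-12, 7, 5)
  D4: (-11, 6, 5) + (-1, 0, 1) = (-12, 6, 6)
  D5: (-11, 6, 5) + (0, -1, 1) = (-11, 5, 6)

Answer: -10 5 5
-10 6 4
-11 7 4
-12 7 5
-12 6 6
-11 5 6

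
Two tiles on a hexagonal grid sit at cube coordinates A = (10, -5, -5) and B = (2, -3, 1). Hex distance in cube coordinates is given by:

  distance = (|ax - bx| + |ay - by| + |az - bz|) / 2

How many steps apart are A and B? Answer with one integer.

Answer: 8

Derivation:
|ax - bx| = |10 - 2| = 8
|ay - by| = |-5 - (-3)| = 2
|az - bz| = |-5 - 1| = 6
distance = (8 + 2 + 6) / 2 = 16 / 2 = 8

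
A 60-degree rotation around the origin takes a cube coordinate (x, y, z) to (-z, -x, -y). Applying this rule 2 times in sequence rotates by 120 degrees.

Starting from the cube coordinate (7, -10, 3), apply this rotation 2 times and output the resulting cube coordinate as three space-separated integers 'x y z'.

Answer: -10 3 7

Derivation:
Start: (7, -10, 3)
Step 1: (7, -10, 3) -> (-(3), -(7), -(-10)) = (-3, -7, 10)
Step 2: (-3, -7, 10) -> (-(10), -(-3), -(-7)) = (-10, 3, 7)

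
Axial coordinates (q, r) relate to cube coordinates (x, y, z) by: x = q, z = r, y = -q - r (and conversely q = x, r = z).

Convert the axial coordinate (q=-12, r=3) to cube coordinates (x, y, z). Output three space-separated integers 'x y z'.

Answer: -12 9 3

Derivation:
x = q = -12
z = r = 3
y = -x - z = -(-12) - (3) = 9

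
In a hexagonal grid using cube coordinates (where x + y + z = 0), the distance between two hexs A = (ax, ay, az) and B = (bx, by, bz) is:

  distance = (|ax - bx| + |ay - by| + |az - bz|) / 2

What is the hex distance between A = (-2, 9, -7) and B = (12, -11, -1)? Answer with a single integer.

|ax - bx| = |-2 - 12| = 14
|ay - by| = |9 - (-11)| = 20
|az - bz| = |-7 - (-1)| = 6
distance = (14 + 20 + 6) / 2 = 40 / 2 = 20

Answer: 20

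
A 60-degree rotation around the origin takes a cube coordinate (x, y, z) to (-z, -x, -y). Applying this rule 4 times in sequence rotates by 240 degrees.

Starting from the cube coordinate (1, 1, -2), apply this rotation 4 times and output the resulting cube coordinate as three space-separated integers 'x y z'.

Answer: -2 1 1

Derivation:
Start: (1, 1, -2)
Step 1: (1, 1, -2) -> (-(-2), -(1), -(1)) = (2, -1, -1)
Step 2: (2, -1, -1) -> (-(-1), -(2), -(-1)) = (1, -2, 1)
Step 3: (1, -2, 1) -> (-(1), -(1), -(-2)) = (-1, -1, 2)
Step 4: (-1, -1, 2) -> (-(2), -(-1), -(-1)) = (-2, 1, 1)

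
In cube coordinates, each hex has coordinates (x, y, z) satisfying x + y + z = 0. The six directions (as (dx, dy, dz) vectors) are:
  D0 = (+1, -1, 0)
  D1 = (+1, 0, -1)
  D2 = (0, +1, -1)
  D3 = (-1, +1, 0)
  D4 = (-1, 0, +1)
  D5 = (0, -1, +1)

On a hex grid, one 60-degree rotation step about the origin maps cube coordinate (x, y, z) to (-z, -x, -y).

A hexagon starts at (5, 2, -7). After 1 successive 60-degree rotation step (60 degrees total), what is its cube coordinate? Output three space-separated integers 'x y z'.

Start: (5, 2, -7)
Step 1: (5, 2, -7) -> (-(-7), -(5), -(2)) = (7, -5, -2)

Answer: 7 -5 -2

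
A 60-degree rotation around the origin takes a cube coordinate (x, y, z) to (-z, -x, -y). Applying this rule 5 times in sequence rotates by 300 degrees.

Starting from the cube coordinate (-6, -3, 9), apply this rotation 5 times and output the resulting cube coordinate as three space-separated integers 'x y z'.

Answer: 3 -9 6

Derivation:
Start: (-6, -3, 9)
Step 1: (-6, -3, 9) -> (-(9), -(-6), -(-3)) = (-9, 6, 3)
Step 2: (-9, 6, 3) -> (-(3), -(-9), -(6)) = (-3, 9, -6)
Step 3: (-3, 9, -6) -> (-(-6), -(-3), -(9)) = (6, 3, -9)
Step 4: (6, 3, -9) -> (-(-9), -(6), -(3)) = (9, -6, -3)
Step 5: (9, -6, -3) -> (-(-3), -(9), -(-6)) = (3, -9, 6)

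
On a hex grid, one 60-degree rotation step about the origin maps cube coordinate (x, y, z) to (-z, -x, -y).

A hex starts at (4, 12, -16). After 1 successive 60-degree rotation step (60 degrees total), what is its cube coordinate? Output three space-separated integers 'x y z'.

Answer: 16 -4 -12

Derivation:
Start: (4, 12, -16)
Step 1: (4, 12, -16) -> (-(-16), -(4), -(12)) = (16, -4, -12)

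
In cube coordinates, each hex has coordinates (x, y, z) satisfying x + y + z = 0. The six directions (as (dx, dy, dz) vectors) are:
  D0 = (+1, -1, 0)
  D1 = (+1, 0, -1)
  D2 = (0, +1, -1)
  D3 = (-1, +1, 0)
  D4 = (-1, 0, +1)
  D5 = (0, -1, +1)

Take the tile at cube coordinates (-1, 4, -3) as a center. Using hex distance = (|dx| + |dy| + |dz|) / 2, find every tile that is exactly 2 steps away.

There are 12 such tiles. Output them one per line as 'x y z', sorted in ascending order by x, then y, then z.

Walk ring at distance 2 from (-1, 4, -3):
Start at center + D4*2 = (-3, 4, -1)
  hex 0: (-3, 4, -1)
  hex 1: (-2, 3, -1)
  hex 2: (-1, 2, -1)
  hex 3: (0, 2, -2)
  hex 4: (1, 2, -3)
  hex 5: (1, 3, -4)
  hex 6: (1, 4, -5)
  hex 7: (0, 5, -5)
  hex 8: (-1, 6, -5)
  hex 9: (-2, 6, -4)
  hex 10: (-3, 6, -3)
  hex 11: (-3, 5, -2)
Sorted: 12 hexes.

Answer: -3 4 -1
-3 5 -2
-3 6 -3
-2 3 -1
-2 6 -4
-1 2 -1
-1 6 -5
0 2 -2
0 5 -5
1 2 -3
1 3 -4
1 4 -5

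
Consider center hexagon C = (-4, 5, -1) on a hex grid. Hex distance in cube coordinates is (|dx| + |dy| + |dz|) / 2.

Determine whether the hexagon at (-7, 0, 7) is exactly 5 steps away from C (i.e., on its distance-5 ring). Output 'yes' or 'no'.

|px - cx| = |-7 - (-4)| = 3
|py - cy| = |0 - 5| = 5
|pz - cz| = |7 - (-1)| = 8
distance = (3+5+8)/2 = 16/2 = 8
radius = 5; distance != radius -> no

Answer: no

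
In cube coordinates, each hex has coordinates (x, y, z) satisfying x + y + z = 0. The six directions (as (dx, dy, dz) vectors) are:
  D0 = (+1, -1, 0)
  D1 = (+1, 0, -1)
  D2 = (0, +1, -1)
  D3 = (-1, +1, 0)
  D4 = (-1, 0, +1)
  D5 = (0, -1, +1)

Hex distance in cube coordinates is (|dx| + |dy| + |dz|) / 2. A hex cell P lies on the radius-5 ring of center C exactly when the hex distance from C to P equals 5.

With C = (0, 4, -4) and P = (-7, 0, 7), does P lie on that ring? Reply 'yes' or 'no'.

Answer: no

Derivation:
|px - cx| = |-7 - 0| = 7
|py - cy| = |0 - 4| = 4
|pz - cz| = |7 - (-4)| = 11
distance = (7+4+11)/2 = 22/2 = 11
radius = 5; distance != radius -> no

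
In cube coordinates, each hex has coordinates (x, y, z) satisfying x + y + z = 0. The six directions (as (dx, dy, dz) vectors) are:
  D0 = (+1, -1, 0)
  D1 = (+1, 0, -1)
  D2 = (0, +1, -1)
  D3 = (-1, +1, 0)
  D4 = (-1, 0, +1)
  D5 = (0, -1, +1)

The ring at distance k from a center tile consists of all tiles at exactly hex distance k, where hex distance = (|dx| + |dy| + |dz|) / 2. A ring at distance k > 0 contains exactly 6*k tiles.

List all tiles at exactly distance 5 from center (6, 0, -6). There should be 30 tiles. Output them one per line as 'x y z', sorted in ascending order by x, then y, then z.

Answer: 1 0 -1
1 1 -2
1 2 -3
1 3 -4
1 4 -5
1 5 -6
2 -1 -1
2 5 -7
3 -2 -1
3 5 -8
4 -3 -1
4 5 -9
5 -4 -1
5 5 -10
6 -5 -1
6 5 -11
7 -5 -2
7 4 -11
8 -5 -3
8 3 -11
9 -5 -4
9 2 -11
10 -5 -5
10 1 -11
11 -5 -6
11 -4 -7
11 -3 -8
11 -2 -9
11 -1 -10
11 0 -11

Derivation:
Walk ring at distance 5 from (6, 0, -6):
Start at center + D4*5 = (1, 0, -1)
  hex 0: (1, 0, -1)
  hex 1: (2, -1, -1)
  hex 2: (3, -2, -1)
  hex 3: (4, -3, -1)
  hex 4: (5, -4, -1)
  hex 5: (6, -5, -1)
  hex 6: (7, -5, -2)
  hex 7: (8, -5, -3)
  hex 8: (9, -5, -4)
  hex 9: (10, -5, -5)
  hex 10: (11, -5, -6)
  hex 11: (11, -4, -7)
  hex 12: (11, -3, -8)
  hex 13: (11, -2, -9)
  hex 14: (11, -1, -10)
  hex 15: (11, 0, -11)
  hex 16: (10, 1, -11)
  hex 17: (9, 2, -11)
  hex 18: (8, 3, -11)
  hex 19: (7, 4, -11)
  hex 20: (6, 5, -11)
  hex 21: (5, 5, -10)
  hex 22: (4, 5, -9)
  hex 23: (3, 5, -8)
  hex 24: (2, 5, -7)
  hex 25: (1, 5, -6)
  hex 26: (1, 4, -5)
  hex 27: (1, 3, -4)
  hex 28: (1, 2, -3)
  hex 29: (1, 1, -2)
Sorted: 30 hexes.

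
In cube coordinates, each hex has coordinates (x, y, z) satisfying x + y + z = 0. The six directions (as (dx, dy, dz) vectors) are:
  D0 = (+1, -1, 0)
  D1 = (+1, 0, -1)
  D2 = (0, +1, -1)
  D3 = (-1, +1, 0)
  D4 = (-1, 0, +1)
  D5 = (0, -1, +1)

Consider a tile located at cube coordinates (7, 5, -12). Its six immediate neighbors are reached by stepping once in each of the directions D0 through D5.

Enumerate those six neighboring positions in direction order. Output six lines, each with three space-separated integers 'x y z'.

Center: (7, 5, -12). Add each direction:
  D0: (7, 5, -12) + (1, -1, 0) = (8, 4, -12)
  D1: (7, 5, -12) + (1, 0, -1) = (8, 5, -13)
  D2: (7, 5, -12) + (0, 1, -1) = (7, 6, -13)
  D3: (7, 5, -12) + (-1, 1, 0) = (6, 6, -12)
  D4: (7, 5, -12) + (-1, 0, 1) = (6, 5, -11)
  D5: (7, 5, -12) + (0, -1, 1) = (7, 4, -11)

Answer: 8 4 -12
8 5 -13
7 6 -13
6 6 -12
6 5 -11
7 4 -11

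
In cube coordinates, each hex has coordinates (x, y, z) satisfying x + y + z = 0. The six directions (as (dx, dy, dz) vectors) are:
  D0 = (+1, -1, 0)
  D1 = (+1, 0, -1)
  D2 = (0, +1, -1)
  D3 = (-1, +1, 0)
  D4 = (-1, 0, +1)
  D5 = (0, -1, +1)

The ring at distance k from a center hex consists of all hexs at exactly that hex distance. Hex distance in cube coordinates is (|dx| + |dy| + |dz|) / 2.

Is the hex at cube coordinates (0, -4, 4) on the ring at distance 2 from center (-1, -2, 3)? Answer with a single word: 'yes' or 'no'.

Answer: yes

Derivation:
|px - cx| = |0 - (-1)| = 1
|py - cy| = |-4 - (-2)| = 2
|pz - cz| = |4 - 3| = 1
distance = (1+2+1)/2 = 4/2 = 2
radius = 2; distance == radius -> yes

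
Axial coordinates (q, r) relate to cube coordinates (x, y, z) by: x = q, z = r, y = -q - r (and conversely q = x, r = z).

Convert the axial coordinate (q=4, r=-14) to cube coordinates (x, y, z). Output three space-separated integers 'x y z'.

Answer: 4 10 -14

Derivation:
x = q = 4
z = r = -14
y = -x - z = -(4) - (-14) = 10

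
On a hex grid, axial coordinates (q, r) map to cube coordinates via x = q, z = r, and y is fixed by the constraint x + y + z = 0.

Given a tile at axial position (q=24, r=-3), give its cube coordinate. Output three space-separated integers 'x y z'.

Answer: 24 -21 -3

Derivation:
x = q = 24
z = r = -3
y = -x - z = -(24) - (-3) = -21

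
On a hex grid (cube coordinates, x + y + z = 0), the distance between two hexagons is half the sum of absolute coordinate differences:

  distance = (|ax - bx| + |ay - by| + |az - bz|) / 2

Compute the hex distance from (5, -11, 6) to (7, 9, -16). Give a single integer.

|ax - bx| = |5 - 7| = 2
|ay - by| = |-11 - 9| = 20
|az - bz| = |6 - (-16)| = 22
distance = (2 + 20 + 22) / 2 = 44 / 2 = 22

Answer: 22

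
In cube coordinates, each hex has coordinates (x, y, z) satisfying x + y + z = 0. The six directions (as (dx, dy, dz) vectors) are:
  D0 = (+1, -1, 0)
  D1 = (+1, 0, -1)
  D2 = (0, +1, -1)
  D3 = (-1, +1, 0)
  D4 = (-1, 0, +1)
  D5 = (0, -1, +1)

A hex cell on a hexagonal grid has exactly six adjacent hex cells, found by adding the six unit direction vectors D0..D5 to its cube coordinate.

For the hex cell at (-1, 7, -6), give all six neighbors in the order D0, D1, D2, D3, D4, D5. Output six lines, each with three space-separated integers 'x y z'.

Answer: 0 6 -6
0 7 -7
-1 8 -7
-2 8 -6
-2 7 -5
-1 6 -5

Derivation:
Center: (-1, 7, -6). Add each direction:
  D0: (-1, 7, -6) + (1, -1, 0) = (0, 6, -6)
  D1: (-1, 7, -6) + (1, 0, -1) = (0, 7, -7)
  D2: (-1, 7, -6) + (0, 1, -1) = (-1, 8, -7)
  D3: (-1, 7, -6) + (-1, 1, 0) = (-2, 8, -6)
  D4: (-1, 7, -6) + (-1, 0, 1) = (-2, 7, -5)
  D5: (-1, 7, -6) + (0, -1, 1) = (-1, 6, -5)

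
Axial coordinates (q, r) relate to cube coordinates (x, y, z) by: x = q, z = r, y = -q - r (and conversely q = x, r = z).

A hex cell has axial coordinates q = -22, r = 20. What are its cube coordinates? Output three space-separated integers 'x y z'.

Answer: -22 2 20

Derivation:
x = q = -22
z = r = 20
y = -x - z = -(-22) - (20) = 2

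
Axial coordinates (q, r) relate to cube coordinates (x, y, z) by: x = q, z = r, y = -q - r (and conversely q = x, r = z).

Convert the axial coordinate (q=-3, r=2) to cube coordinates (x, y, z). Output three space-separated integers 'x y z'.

Answer: -3 1 2

Derivation:
x = q = -3
z = r = 2
y = -x - z = -(-3) - (2) = 1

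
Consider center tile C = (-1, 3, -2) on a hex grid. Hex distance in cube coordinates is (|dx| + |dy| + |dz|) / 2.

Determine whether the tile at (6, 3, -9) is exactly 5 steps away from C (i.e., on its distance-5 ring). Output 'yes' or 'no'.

Answer: no

Derivation:
|px - cx| = |6 - (-1)| = 7
|py - cy| = |3 - 3| = 0
|pz - cz| = |-9 - (-2)| = 7
distance = (7+0+7)/2 = 14/2 = 7
radius = 5; distance != radius -> no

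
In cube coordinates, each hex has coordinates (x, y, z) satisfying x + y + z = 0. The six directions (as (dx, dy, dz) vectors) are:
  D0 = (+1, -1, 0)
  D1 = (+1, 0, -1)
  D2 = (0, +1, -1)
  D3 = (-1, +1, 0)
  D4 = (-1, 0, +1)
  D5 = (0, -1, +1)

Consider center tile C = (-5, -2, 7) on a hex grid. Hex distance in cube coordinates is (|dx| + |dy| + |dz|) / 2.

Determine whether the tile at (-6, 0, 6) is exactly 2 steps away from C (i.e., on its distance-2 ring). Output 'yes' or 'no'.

Answer: yes

Derivation:
|px - cx| = |-6 - (-5)| = 1
|py - cy| = |0 - (-2)| = 2
|pz - cz| = |6 - 7| = 1
distance = (1+2+1)/2 = 4/2 = 2
radius = 2; distance == radius -> yes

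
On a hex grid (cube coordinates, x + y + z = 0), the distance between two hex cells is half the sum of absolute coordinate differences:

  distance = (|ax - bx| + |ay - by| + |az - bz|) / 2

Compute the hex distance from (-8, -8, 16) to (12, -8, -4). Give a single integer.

|ax - bx| = |-8 - 12| = 20
|ay - by| = |-8 - (-8)| = 0
|az - bz| = |16 - (-4)| = 20
distance = (20 + 0 + 20) / 2 = 40 / 2 = 20

Answer: 20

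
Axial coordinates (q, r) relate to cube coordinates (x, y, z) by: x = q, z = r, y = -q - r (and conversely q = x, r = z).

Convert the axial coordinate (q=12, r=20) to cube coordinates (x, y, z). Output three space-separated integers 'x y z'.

Answer: 12 -32 20

Derivation:
x = q = 12
z = r = 20
y = -x - z = -(12) - (20) = -32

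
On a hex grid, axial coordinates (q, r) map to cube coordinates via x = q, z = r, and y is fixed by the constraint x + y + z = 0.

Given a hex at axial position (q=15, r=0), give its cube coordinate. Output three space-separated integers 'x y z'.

x = q = 15
z = r = 0
y = -x - z = -(15) - (0) = -15

Answer: 15 -15 0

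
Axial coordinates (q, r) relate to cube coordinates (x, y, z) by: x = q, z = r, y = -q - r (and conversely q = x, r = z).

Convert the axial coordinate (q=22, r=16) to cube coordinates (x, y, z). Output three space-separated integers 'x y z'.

x = q = 22
z = r = 16
y = -x - z = -(22) - (16) = -38

Answer: 22 -38 16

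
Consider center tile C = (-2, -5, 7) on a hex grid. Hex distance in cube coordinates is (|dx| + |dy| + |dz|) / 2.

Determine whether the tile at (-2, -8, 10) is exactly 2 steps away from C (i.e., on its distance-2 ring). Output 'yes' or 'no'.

Answer: no

Derivation:
|px - cx| = |-2 - (-2)| = 0
|py - cy| = |-8 - (-5)| = 3
|pz - cz| = |10 - 7| = 3
distance = (0+3+3)/2 = 6/2 = 3
radius = 2; distance != radius -> no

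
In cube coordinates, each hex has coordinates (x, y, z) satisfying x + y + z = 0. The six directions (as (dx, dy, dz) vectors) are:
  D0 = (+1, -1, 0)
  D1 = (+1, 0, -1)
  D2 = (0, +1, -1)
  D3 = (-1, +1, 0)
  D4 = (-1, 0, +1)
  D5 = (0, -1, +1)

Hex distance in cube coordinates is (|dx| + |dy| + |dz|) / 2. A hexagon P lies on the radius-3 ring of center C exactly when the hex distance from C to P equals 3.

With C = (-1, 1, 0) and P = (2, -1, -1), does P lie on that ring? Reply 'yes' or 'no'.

|px - cx| = |2 - (-1)| = 3
|py - cy| = |-1 - 1| = 2
|pz - cz| = |-1 - 0| = 1
distance = (3+2+1)/2 = 6/2 = 3
radius = 3; distance == radius -> yes

Answer: yes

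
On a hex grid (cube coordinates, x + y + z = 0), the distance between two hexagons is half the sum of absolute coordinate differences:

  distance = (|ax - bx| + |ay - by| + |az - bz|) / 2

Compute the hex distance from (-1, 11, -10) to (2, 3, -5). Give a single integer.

Answer: 8

Derivation:
|ax - bx| = |-1 - 2| = 3
|ay - by| = |11 - 3| = 8
|az - bz| = |-10 - (-5)| = 5
distance = (3 + 8 + 5) / 2 = 16 / 2 = 8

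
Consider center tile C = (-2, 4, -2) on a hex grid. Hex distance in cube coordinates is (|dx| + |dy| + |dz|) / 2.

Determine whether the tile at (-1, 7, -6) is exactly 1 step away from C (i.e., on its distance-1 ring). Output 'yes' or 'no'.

Answer: no

Derivation:
|px - cx| = |-1 - (-2)| = 1
|py - cy| = |7 - 4| = 3
|pz - cz| = |-6 - (-2)| = 4
distance = (1+3+4)/2 = 8/2 = 4
radius = 1; distance != radius -> no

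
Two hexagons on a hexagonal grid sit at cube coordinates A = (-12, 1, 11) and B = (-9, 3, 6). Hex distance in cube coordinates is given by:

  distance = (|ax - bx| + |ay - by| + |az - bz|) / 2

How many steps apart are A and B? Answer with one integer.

Answer: 5

Derivation:
|ax - bx| = |-12 - (-9)| = 3
|ay - by| = |1 - 3| = 2
|az - bz| = |11 - 6| = 5
distance = (3 + 2 + 5) / 2 = 10 / 2 = 5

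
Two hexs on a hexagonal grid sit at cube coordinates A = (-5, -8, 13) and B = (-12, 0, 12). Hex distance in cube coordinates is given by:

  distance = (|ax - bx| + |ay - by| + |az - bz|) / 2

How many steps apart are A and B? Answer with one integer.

Answer: 8

Derivation:
|ax - bx| = |-5 - (-12)| = 7
|ay - by| = |-8 - 0| = 8
|az - bz| = |13 - 12| = 1
distance = (7 + 8 + 1) / 2 = 16 / 2 = 8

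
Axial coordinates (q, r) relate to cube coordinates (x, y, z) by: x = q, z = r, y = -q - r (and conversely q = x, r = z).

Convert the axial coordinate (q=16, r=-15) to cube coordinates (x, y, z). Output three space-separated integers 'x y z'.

x = q = 16
z = r = -15
y = -x - z = -(16) - (-15) = -1

Answer: 16 -1 -15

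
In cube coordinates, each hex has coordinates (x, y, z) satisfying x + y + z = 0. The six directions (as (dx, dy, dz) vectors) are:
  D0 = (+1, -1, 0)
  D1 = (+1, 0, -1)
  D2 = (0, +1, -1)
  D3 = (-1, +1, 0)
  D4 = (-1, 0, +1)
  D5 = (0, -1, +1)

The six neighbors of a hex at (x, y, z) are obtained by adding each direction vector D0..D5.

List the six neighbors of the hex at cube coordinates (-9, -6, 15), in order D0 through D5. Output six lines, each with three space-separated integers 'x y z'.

Center: (-9, -6, 15). Add each direction:
  D0: (-9, -6, 15) + (1, -1, 0) = (-8, -7, 15)
  D1: (-9, -6, 15) + (1, 0, -1) = (-8, -6, 14)
  D2: (-9, -6, 15) + (0, 1, -1) = (-9, -5, 14)
  D3: (-9, -6, 15) + (-1, 1, 0) = (-10, -5, 15)
  D4: (-9, -6, 15) + (-1, 0, 1) = (-10, -6, 16)
  D5: (-9, -6, 15) + (0, -1, 1) = (-9, -7, 16)

Answer: -8 -7 15
-8 -6 14
-9 -5 14
-10 -5 15
-10 -6 16
-9 -7 16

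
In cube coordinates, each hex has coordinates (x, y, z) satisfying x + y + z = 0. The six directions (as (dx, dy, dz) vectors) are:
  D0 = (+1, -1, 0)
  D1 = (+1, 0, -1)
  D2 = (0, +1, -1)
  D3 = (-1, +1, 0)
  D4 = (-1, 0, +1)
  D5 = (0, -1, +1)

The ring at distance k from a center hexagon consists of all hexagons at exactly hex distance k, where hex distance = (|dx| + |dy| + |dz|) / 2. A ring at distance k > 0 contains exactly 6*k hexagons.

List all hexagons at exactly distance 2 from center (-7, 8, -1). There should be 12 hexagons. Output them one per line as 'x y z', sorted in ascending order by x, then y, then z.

Walk ring at distance 2 from (-7, 8, -1):
Start at center + D4*2 = (-9, 8, 1)
  hex 0: (-9, 8, 1)
  hex 1: (-8, 7, 1)
  hex 2: (-7, 6, 1)
  hex 3: (-6, 6, 0)
  hex 4: (-5, 6, -1)
  hex 5: (-5, 7, -2)
  hex 6: (-5, 8, -3)
  hex 7: (-6, 9, -3)
  hex 8: (-7, 10, -3)
  hex 9: (-8, 10, -2)
  hex 10: (-9, 10, -1)
  hex 11: (-9, 9, 0)
Sorted: 12 hexes.

Answer: -9 8 1
-9 9 0
-9 10 -1
-8 7 1
-8 10 -2
-7 6 1
-7 10 -3
-6 6 0
-6 9 -3
-5 6 -1
-5 7 -2
-5 8 -3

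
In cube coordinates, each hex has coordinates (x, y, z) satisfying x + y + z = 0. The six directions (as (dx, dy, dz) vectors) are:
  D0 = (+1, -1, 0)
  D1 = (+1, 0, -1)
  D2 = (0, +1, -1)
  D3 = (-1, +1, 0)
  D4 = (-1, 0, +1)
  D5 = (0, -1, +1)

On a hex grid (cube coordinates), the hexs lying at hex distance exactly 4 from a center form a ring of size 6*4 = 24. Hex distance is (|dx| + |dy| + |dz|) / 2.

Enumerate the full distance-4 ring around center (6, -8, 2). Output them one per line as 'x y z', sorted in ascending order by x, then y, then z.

Walk ring at distance 4 from (6, -8, 2):
Start at center + D4*4 = (2, -8, 6)
  hex 0: (2, -8, 6)
  hex 1: (3, -9, 6)
  hex 2: (4, -10, 6)
  hex 3: (5, -11, 6)
  hex 4: (6, -12, 6)
  hex 5: (7, -12, 5)
  hex 6: (8, -12, 4)
  hex 7: (9, -12, 3)
  hex 8: (10, -12, 2)
  hex 9: (10, -11, 1)
  hex 10: (10, -10, 0)
  hex 11: (10, -9, -1)
  hex 12: (10, -8, -2)
  hex 13: (9, -7, -2)
  hex 14: (8, -6, -2)
  hex 15: (7, -5, -2)
  hex 16: (6, -4, -2)
  hex 17: (5, -4, -1)
  hex 18: (4, -4, 0)
  hex 19: (3, -4, 1)
  hex 20: (2, -4, 2)
  hex 21: (2, -5, 3)
  hex 22: (2, -6, 4)
  hex 23: (2, -7, 5)
Sorted: 24 hexes.

Answer: 2 -8 6
2 -7 5
2 -6 4
2 -5 3
2 -4 2
3 -9 6
3 -4 1
4 -10 6
4 -4 0
5 -11 6
5 -4 -1
6 -12 6
6 -4 -2
7 -12 5
7 -5 -2
8 -12 4
8 -6 -2
9 -12 3
9 -7 -2
10 -12 2
10 -11 1
10 -10 0
10 -9 -1
10 -8 -2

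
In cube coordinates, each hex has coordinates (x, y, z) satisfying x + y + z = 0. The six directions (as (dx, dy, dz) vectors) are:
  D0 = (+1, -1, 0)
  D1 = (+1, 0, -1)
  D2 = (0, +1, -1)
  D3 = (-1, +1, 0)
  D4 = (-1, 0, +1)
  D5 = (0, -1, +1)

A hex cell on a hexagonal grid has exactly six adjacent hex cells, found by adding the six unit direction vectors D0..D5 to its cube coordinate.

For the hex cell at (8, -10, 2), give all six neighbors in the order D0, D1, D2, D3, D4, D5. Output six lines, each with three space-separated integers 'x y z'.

Center: (8, -10, 2). Add each direction:
  D0: (8, -10, 2) + (1, -1, 0) = (9, -11, 2)
  D1: (8, -10, 2) + (1, 0, -1) = (9, -10, 1)
  D2: (8, -10, 2) + (0, 1, -1) = (8, -9, 1)
  D3: (8, -10, 2) + (-1, 1, 0) = (7, -9, 2)
  D4: (8, -10, 2) + (-1, 0, 1) = (7, -10, 3)
  D5: (8, -10, 2) + (0, -1, 1) = (8, -11, 3)

Answer: 9 -11 2
9 -10 1
8 -9 1
7 -9 2
7 -10 3
8 -11 3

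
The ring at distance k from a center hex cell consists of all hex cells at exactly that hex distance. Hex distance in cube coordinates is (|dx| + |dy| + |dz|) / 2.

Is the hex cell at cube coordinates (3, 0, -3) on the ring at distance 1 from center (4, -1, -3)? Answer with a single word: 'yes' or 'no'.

Answer: yes

Derivation:
|px - cx| = |3 - 4| = 1
|py - cy| = |0 - (-1)| = 1
|pz - cz| = |-3 - (-3)| = 0
distance = (1+1+0)/2 = 2/2 = 1
radius = 1; distance == radius -> yes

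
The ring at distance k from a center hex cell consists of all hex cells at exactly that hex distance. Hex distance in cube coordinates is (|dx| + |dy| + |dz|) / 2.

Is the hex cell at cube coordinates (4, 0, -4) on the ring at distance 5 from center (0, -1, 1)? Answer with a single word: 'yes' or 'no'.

Answer: yes

Derivation:
|px - cx| = |4 - 0| = 4
|py - cy| = |0 - (-1)| = 1
|pz - cz| = |-4 - 1| = 5
distance = (4+1+5)/2 = 10/2 = 5
radius = 5; distance == radius -> yes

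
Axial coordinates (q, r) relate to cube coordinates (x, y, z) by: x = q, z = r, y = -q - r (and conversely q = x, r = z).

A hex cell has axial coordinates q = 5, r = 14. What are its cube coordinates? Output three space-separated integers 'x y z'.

x = q = 5
z = r = 14
y = -x - z = -(5) - (14) = -19

Answer: 5 -19 14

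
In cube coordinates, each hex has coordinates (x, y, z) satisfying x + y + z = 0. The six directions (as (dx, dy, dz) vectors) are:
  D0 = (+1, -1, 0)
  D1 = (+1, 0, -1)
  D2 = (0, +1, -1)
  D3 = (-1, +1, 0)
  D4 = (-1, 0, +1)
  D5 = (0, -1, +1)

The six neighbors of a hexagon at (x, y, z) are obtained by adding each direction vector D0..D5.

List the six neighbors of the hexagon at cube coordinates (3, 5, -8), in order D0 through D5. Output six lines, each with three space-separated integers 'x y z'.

Center: (3, 5, -8). Add each direction:
  D0: (3, 5, -8) + (1, -1, 0) = (4, 4, -8)
  D1: (3, 5, -8) + (1, 0, -1) = (4, 5, -9)
  D2: (3, 5, -8) + (0, 1, -1) = (3, 6, -9)
  D3: (3, 5, -8) + (-1, 1, 0) = (2, 6, -8)
  D4: (3, 5, -8) + (-1, 0, 1) = (2, 5, -7)
  D5: (3, 5, -8) + (0, -1, 1) = (3, 4, -7)

Answer: 4 4 -8
4 5 -9
3 6 -9
2 6 -8
2 5 -7
3 4 -7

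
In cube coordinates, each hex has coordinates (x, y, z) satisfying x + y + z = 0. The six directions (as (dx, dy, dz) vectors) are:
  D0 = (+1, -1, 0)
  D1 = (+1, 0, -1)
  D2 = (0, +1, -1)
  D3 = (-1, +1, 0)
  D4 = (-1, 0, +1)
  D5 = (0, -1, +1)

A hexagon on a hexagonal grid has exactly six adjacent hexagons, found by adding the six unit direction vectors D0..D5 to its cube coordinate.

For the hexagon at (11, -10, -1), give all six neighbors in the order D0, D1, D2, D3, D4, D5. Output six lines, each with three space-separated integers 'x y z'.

Center: (11, -10, -1). Add each direction:
  D0: (11, -10, -1) + (1, -1, 0) = (12, -11, -1)
  D1: (11, -10, -1) + (1, 0, -1) = (12, -10, -2)
  D2: (11, -10, -1) + (0, 1, -1) = (11, -9, -2)
  D3: (11, -10, -1) + (-1, 1, 0) = (10, -9, -1)
  D4: (11, -10, -1) + (-1, 0, 1) = (10, -10, 0)
  D5: (11, -10, -1) + (0, -1, 1) = (11, -11, 0)

Answer: 12 -11 -1
12 -10 -2
11 -9 -2
10 -9 -1
10 -10 0
11 -11 0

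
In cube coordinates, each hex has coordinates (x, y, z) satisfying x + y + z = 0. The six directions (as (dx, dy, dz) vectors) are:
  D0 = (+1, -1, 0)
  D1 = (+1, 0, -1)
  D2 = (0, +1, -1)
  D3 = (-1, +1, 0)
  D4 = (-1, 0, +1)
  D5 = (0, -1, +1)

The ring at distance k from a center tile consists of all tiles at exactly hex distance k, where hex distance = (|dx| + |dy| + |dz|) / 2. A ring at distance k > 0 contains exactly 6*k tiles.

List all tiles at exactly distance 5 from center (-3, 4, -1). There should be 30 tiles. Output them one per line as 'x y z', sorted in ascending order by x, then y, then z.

Walk ring at distance 5 from (-3, 4, -1):
Start at center + D4*5 = (-8, 4, 4)
  hex 0: (-8, 4, 4)
  hex 1: (-7, 3, 4)
  hex 2: (-6, 2, 4)
  hex 3: (-5, 1, 4)
  hex 4: (-4, 0, 4)
  hex 5: (-3, -1, 4)
  hex 6: (-2, -1, 3)
  hex 7: (-1, -1, 2)
  hex 8: (0, -1, 1)
  hex 9: (1, -1, 0)
  hex 10: (2, -1, -1)
  hex 11: (2, 0, -2)
  hex 12: (2, 1, -3)
  hex 13: (2, 2, -4)
  hex 14: (2, 3, -5)
  hex 15: (2, 4, -6)
  hex 16: (1, 5, -6)
  hex 17: (0, 6, -6)
  hex 18: (-1, 7, -6)
  hex 19: (-2, 8, -6)
  hex 20: (-3, 9, -6)
  hex 21: (-4, 9, -5)
  hex 22: (-5, 9, -4)
  hex 23: (-6, 9, -3)
  hex 24: (-7, 9, -2)
  hex 25: (-8, 9, -1)
  hex 26: (-8, 8, 0)
  hex 27: (-8, 7, 1)
  hex 28: (-8, 6, 2)
  hex 29: (-8, 5, 3)
Sorted: 30 hexes.

Answer: -8 4 4
-8 5 3
-8 6 2
-8 7 1
-8 8 0
-8 9 -1
-7 3 4
-7 9 -2
-6 2 4
-6 9 -3
-5 1 4
-5 9 -4
-4 0 4
-4 9 -5
-3 -1 4
-3 9 -6
-2 -1 3
-2 8 -6
-1 -1 2
-1 7 -6
0 -1 1
0 6 -6
1 -1 0
1 5 -6
2 -1 -1
2 0 -2
2 1 -3
2 2 -4
2 3 -5
2 4 -6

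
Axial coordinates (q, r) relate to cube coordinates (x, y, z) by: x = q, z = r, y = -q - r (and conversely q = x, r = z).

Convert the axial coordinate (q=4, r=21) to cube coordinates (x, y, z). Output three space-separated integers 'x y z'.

x = q = 4
z = r = 21
y = -x - z = -(4) - (21) = -25

Answer: 4 -25 21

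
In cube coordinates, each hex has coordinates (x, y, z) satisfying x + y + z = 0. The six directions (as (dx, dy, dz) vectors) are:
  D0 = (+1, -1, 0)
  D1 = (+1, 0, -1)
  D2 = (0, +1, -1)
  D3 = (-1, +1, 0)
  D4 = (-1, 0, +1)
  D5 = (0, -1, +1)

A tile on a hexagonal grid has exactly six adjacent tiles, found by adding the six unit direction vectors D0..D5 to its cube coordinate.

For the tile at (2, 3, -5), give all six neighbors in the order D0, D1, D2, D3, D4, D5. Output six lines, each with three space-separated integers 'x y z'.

Center: (2, 3, -5). Add each direction:
  D0: (2, 3, -5) + (1, -1, 0) = (3, 2, -5)
  D1: (2, 3, -5) + (1, 0, -1) = (3, 3, -6)
  D2: (2, 3, -5) + (0, 1, -1) = (2, 4, -6)
  D3: (2, 3, -5) + (-1, 1, 0) = (1, 4, -5)
  D4: (2, 3, -5) + (-1, 0, 1) = (1, 3, -4)
  D5: (2, 3, -5) + (0, -1, 1) = (2, 2, -4)

Answer: 3 2 -5
3 3 -6
2 4 -6
1 4 -5
1 3 -4
2 2 -4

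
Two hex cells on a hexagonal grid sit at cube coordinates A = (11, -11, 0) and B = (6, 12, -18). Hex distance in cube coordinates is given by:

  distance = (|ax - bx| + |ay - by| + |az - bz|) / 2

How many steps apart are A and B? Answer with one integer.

|ax - bx| = |11 - 6| = 5
|ay - by| = |-11 - 12| = 23
|az - bz| = |0 - (-18)| = 18
distance = (5 + 23 + 18) / 2 = 46 / 2 = 23

Answer: 23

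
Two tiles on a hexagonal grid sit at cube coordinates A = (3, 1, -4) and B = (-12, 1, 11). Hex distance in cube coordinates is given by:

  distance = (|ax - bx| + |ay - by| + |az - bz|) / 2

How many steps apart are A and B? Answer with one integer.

|ax - bx| = |3 - (-12)| = 15
|ay - by| = |1 - 1| = 0
|az - bz| = |-4 - 11| = 15
distance = (15 + 0 + 15) / 2 = 30 / 2 = 15

Answer: 15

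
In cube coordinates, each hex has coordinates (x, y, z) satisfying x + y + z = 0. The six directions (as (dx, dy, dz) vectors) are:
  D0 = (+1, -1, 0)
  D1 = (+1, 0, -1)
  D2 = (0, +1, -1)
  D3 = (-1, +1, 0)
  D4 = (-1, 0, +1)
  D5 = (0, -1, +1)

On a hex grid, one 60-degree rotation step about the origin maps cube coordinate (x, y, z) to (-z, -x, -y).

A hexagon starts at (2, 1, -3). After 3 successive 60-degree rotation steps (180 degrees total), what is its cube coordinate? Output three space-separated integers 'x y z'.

Answer: -2 -1 3

Derivation:
Start: (2, 1, -3)
Step 1: (2, 1, -3) -> (-(-3), -(2), -(1)) = (3, -2, -1)
Step 2: (3, -2, -1) -> (-(-1), -(3), -(-2)) = (1, -3, 2)
Step 3: (1, -3, 2) -> (-(2), -(1), -(-3)) = (-2, -1, 3)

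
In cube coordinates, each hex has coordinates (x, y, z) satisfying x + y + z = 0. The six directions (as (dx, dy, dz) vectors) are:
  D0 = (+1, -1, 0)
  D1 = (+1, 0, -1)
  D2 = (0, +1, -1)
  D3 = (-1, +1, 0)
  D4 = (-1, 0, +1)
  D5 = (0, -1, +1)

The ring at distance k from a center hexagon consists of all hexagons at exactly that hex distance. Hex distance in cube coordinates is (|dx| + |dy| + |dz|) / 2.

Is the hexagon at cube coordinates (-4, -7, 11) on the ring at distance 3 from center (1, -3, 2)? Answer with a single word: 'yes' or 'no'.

|px - cx| = |-4 - 1| = 5
|py - cy| = |-7 - (-3)| = 4
|pz - cz| = |11 - 2| = 9
distance = (5+4+9)/2 = 18/2 = 9
radius = 3; distance != radius -> no

Answer: no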